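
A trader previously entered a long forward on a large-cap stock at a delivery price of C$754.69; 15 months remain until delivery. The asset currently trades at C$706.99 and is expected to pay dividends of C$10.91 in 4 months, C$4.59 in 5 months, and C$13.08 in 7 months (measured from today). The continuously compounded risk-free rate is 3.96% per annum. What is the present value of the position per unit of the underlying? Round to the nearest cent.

PV(remaining dividends) I = 10.91·e^(−0.0396·4/12) + 4.59·e^(−0.0396·5/12) + 13.08·e^(−0.0396·7/12) = 28.0631
Current forward F = (S − I)·e^(rT) = (706.99 − 28.0631)·e^(0.0396·15/12) = 678.9269 × 1.050746 = 713.3797
Value (long) = (F − K)·e^(−rT) = (713.3797 − 754.69) × 0.951705 = -39.3152
Value = -C$39.32

-C$39.32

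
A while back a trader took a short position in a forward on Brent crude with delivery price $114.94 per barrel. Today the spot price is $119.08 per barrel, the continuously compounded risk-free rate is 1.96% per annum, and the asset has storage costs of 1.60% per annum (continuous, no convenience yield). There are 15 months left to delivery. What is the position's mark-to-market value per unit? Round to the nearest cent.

-$9.33 per barrel

Current fair forward for the remaining 15 months: F = S·e^((r + u)·T), (r + u) = 0.0196 + 0.0160 = 0.0356
F = 119.08 · e^(0.0356 × 15/12) = 119.08 × 1.045505 = 124.4987
Value of long forward = (F − K)·e^(−rT) = (124.4987 − 114.94) · e^(−0.0196·15/12)
= 9.5587 × 0.975798 = 9.33
Short position value = −(long value) = -$9.33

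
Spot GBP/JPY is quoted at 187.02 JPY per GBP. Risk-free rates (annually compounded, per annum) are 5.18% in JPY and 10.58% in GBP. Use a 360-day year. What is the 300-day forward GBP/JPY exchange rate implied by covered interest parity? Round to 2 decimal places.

179.38

By covered interest parity, F = S · (1+r_JPY)^T / (1+r_GBP)^T
= 187.02 × 1.042984 / 1.087420 = 187.02 × 0.959136
F = 179.38 JPY per GBP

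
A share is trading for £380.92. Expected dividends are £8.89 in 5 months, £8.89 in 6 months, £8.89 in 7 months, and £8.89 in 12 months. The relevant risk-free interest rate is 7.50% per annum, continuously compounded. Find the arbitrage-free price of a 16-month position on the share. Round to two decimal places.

£383.48

PV(dividends) I = 8.89·e^(−0.0750·5/12) + 8.89·e^(−0.0750·6/12) + 8.89·e^(−0.0750·7/12) + 8.89·e^(−0.0750·12/12)
I = 8.6165 + 8.5628 + 8.5094 + 8.2476 = 33.9363
F = (S − I)·e^(rT) = (380.92 − 33.9363) · e^(0.0750·16/12)
= 346.9837 · e^0.100000 = 346.9837 × 1.105171 = £383.48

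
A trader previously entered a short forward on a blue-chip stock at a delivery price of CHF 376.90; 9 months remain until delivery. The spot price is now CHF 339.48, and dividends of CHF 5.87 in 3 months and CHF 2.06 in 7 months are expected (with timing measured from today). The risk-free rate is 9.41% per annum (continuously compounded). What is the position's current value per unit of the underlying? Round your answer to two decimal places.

PV(remaining dividends) I = 5.87·e^(−0.0941·3/12) + 2.06·e^(−0.0941·7/12) = 7.6835
Current forward F = (S − I)·e^(rT) = (339.48 − 7.6835)·e^(0.0941·9/12) = 331.7965 × 1.073125 = 356.0591
Value (long) = (F − K)·e^(−rT) = (356.0591 − 376.90) × 0.931858 = -19.4208
Short position value = −(long value) = CHF 19.42

CHF 19.42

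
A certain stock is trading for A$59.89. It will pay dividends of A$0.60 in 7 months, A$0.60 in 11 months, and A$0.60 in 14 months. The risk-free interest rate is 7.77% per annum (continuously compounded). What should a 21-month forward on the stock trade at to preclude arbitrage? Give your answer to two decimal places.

A$66.69

PV(dividends) I = 0.60·e^(−0.0777·7/12) + 0.60·e^(−0.0777·11/12) + 0.60·e^(−0.0777·14/12)
I = 0.5734 + 0.5588 + 0.5480 = 1.6802
F = (S − I)·e^(rT) = (59.89 − 1.6802) · e^(0.0777·21/12)
= 58.2098 · e^0.135975 = 58.2098 × 1.145653 = A$66.69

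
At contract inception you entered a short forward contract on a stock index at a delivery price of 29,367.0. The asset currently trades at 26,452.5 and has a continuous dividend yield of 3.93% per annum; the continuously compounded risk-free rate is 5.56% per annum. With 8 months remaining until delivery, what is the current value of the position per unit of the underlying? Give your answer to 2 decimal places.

2529.95

Current fair forward for the remaining 8 months: F = S·e^((r − q)·T), (r − q) = 0.0556 − 0.0393 = 0.0163
F = 26452.5 · e^(0.0163 × 8/12) = 26452.5 × 1.01092592 = 26741.5179
Value of long forward = (F − K)·e^(−rT) = (26741.5179 − 29367.0) · e^(−0.0556·8/12)
= -2625.4821 × 0.96361189 = -2529.95
Short position value = −(long value) = 2529.95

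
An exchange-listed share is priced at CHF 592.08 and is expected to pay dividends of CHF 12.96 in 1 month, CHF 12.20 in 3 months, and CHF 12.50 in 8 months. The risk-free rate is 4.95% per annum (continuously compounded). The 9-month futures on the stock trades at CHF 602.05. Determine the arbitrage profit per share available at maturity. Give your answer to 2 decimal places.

CHF 26.03 per share

PV(dividends) I = 12.96·e^(−0.0495·1/12) + 12.20·e^(−0.0495·3/12) + 12.50·e^(−0.0495·8/12) = 37.0508
Fair futures F* = (S − I)·e^(rT) = (592.08 − 37.0508)·e^0.037125 = 555.0292 × 1.037823 = 576.0221
Market CHF 602.05 > fair 576.0221: forward overpriced → cash-and-carry (borrow at r, buy the stock and collect the dividends, short the forward).
Profit at T = |F_mkt − F*| = |602.05 − 576.0221| = CHF 26.03 per share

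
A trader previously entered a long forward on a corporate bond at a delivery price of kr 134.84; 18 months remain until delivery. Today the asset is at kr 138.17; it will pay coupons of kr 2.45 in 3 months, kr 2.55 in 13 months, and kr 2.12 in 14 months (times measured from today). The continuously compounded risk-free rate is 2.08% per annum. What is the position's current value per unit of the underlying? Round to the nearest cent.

kr 0.47

PV(remaining coupons) I = 2.45·e^(−0.0208·3/12) + 2.55·e^(−0.0208·13/12) + 2.12·e^(−0.0208·14/12) = 6.9996
Current forward F = (S − I)·e^(rT) = (138.17 − 6.9996)·e^(0.0208·18/12) = 131.1704 × 1.031692 = 135.3275
Value (long) = (F − K)·e^(−rT) = (135.3275 − 134.84) × 0.969282 = 0.4725
Value = kr 0.47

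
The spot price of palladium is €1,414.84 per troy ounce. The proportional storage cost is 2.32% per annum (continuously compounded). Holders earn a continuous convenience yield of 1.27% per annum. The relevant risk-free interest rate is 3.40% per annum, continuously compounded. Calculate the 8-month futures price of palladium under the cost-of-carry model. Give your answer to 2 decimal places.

Net carry = r + u − y = 0.0340 + 0.0232 − 0.0127 = 0.0445
F = S·e^((r+u−y)T) = 1414.84 · e^(0.0445 × 8/12) = 1414.84 · e^0.02966667
= 1414.84 × 1.03011111 = €1,457.44 per troy ounce

€1,457.44 per troy ounce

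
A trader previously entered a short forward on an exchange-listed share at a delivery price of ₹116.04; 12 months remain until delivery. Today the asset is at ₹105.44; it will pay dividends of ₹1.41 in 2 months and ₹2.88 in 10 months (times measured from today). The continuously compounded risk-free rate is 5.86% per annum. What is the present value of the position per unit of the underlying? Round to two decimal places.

₹8.13

PV(remaining dividends) I = 1.41·e^(−0.0586·2/12) + 2.88·e^(−0.0586·10/12) = 4.1390
Current forward F = (S − I)·e^(rT) = (105.44 − 4.1390)·e^(0.0586·12/12) = 101.3010 × 1.060351 = 107.4146
Value (long) = (F − K)·e^(−rT) = (107.4146 − 116.04) × 0.943084 = -8.1345
Short position value = −(long value) = ₹8.13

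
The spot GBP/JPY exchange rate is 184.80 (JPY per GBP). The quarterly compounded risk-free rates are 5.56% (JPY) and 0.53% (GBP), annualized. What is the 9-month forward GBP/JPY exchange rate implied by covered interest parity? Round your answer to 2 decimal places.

By covered interest parity, F = S · (1+r_JPY/4)^(4T) / (1+r_GBP/4)^(4T)
= 184.80 × 1.042282 / 1.003980 = 184.80 × 1.038150
F = 191.85 JPY per GBP

191.85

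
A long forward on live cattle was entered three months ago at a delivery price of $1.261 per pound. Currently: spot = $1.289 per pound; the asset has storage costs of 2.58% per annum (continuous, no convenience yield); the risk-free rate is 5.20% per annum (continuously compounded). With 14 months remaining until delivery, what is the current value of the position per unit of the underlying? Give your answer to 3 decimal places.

$0.142 per pound

Current fair forward for the remaining 14 months: F = S·e^((r + u)·T), (r + u) = 0.0520 + 0.0258 = 0.0778
F = 1.289 · e^(0.0778 × 14/12) = 1.289 × 1.095013 = 1.4115
Value of long forward = (F − K)·e^(−rT) = (1.4115 − 1.261) · e^(−0.0520·14/12)
= 0.1505 × 0.941137 = 0.142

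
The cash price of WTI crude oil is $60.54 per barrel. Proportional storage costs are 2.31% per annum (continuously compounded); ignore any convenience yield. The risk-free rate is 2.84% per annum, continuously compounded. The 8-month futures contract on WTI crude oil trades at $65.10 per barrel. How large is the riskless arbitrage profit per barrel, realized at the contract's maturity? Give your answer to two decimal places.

Fair futures: F* = S·e^(carry·T), with carry = (r + u) = 0.0284 + 0.0231 = 0.0515
F* = 60.54 · e^(0.0515 × 8/12) = 60.54 · e^0.034333 = 60.54 × 1.034929 = $62.6546
Market $65.10 > fair $62.6546: forward overpriced → cash-and-carry (buy spot, short the forward).
At maturity, profit = |F_mkt − F*| = |65.10 − 62.6546| = $2.45 per barrel

$2.45 per barrel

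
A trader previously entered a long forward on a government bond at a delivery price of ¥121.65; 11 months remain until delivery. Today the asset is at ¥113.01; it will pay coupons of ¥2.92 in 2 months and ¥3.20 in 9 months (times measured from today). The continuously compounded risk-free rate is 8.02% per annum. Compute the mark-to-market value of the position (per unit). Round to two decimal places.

PV(remaining coupons) I = 2.92·e^(−0.0802·2/12) + 3.20·e^(−0.0802·9/12) = 5.8944
Current forward F = (S − I)·e^(rT) = (113.01 − 5.8944)·e^(0.0802·11/12) = 107.1156 × 1.076286 = 115.2870
Value (long) = (F − K)·e^(−rT) = (115.2870 − 121.65) × 0.929121 = -5.9120
Value = -¥5.91

-¥5.91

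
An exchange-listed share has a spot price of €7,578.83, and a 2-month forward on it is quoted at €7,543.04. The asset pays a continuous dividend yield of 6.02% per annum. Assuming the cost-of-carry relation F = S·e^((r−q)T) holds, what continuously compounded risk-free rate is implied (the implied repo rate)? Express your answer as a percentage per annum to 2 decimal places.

3.18%

From F = S·e^((r−q)T): (r − q) = ln(F/S)/T
ln(7543.04/7578.83) = ln(0.995278) = -0.004733
(r − q) = -0.004733 / (2/12) = -0.028398
r = ln(F/S)/T + q = -0.028398 + 0.0602 = 0.031802
r = 3.18%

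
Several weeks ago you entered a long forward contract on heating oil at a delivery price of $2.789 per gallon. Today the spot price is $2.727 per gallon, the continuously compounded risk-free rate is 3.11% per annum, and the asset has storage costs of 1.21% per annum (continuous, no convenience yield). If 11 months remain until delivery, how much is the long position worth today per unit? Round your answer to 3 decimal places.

Current fair forward for the remaining 11 months: F = S·e^((r + u)·T), (r + u) = 0.0311 + 0.0121 = 0.0432
F = 2.727 · e^(0.0432 × 11/12) = 2.727 × 1.040395 = 2.8372
Value of long forward = (F − K)·e^(−rT) = (2.8372 − 2.789) · e^(−0.0311·11/12)
= 0.0482 × 0.971894 = 0.047

$0.047 per gallon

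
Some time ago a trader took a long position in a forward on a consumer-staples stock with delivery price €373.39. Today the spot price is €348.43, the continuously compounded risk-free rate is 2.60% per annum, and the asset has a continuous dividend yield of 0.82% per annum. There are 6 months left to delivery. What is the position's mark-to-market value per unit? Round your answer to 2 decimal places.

-€21.56

Current fair forward for the remaining 6 months: F = S·e^((r − q)·T), (r − q) = 0.0260 − 0.0082 = 0.0178
F = 348.43 · e^(0.0178 × 6/12) = 348.43 × 1.008940 = 351.5450
Value of long forward = (F − K)·e^(−rT) = (351.5450 − 373.39) · e^(−0.0260·6/12)
= -21.8450 × 0.987084 = -21.56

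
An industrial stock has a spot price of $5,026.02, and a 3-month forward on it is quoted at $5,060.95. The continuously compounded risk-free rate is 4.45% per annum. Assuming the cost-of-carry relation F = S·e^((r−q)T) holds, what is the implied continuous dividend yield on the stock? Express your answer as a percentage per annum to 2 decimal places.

1.68%

From F = S·e^((r−q)T): (r − q) = ln(F/S)/T
ln(5060.95/5026.02) = ln(1.006950) = 0.006926
(r − q) = 0.006926 / (3/12) = 0.027704
q = r − ln(F/S)/T = 0.0445 − 0.027704 = 0.016796
q = 1.68%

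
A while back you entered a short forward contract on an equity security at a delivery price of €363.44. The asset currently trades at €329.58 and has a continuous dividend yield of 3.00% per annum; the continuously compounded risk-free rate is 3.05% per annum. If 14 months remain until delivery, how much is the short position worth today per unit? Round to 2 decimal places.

Current fair forward for the remaining 14 months: F = S·e^((r − q)·T), (r − q) = 0.0305 − 0.0300 = 0.0005
F = 329.58 · e^(0.0005 × 14/12) = 329.58 × 1.000584 = 329.7725
Value of long forward = (F − K)·e^(−rT) = (329.7725 − 363.44) · e^(−0.0305·14/12)
= -33.6675 × 0.965042 = -32.49
Short position value = −(long value) = €32.49

€32.49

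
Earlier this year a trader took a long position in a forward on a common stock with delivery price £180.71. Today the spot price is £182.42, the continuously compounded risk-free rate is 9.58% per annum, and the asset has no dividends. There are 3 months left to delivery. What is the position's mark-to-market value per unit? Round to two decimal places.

Current fair forward for the remaining 3 months: F = S·e^(r·T), r = 0.0958
F = 182.42 · e^(0.0958 × 3/12) = 182.42 × 1.024239 = 186.8417
Value of long forward = (F − K)·e^(−rT) = (186.8417 − 180.71) · e^(−0.0958·3/12)
= 6.1317 × 0.976335 = 5.99

£5.99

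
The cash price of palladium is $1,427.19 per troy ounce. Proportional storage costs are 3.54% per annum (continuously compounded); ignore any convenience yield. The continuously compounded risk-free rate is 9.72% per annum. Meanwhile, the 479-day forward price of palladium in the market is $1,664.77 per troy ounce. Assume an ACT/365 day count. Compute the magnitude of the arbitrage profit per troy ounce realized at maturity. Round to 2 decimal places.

Fair forward: F* = S·e^(carry·T), with carry = (r + u) = 0.0972 + 0.0354 = 0.1326
F* = 1427.19 · e^(0.1326 × 479/365) = 1427.19 · e^0.17401479 = 1427.19 × 1.19007317 = $1698.4605
Market $1664.77 < fair $1698.4605: forward underpriced → reverse cash-and-carry (short spot, go long the forward).
At maturity, profit = |F_mkt − F*| = |1664.77 − 1698.4605| = $33.69 per troy ounce

$33.69 per troy ounce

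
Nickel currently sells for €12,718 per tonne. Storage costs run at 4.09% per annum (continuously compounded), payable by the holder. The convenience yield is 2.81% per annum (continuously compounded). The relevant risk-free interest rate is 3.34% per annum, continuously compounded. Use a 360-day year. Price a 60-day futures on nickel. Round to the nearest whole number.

€12,816 per tonne

Net carry = r + u − y = 0.0334 + 0.0409 − 0.0281 = 0.0462
F = S·e^((r+u−y)T) = 12718 · e^(0.0462 × 60/360) = 12718 · e^0.007700
= 12718 × 1.007730 = €12,816 per tonne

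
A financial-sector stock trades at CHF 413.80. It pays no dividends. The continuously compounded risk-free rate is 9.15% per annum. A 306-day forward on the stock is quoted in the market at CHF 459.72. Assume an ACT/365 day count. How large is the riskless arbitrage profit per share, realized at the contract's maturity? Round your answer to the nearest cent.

Fair forward: F* = S·e^(carry·T), with carry = r = 0.0915
F* = 413.80 · e^(0.0915 × 306/365) = 413.80 · e^0.076710 = 413.80 × 1.079729 = CHF 446.7919
Market CHF 459.72 > fair CHF 446.7919: forward overpriced → cash-and-carry (buy spot, short the forward).
At maturity, profit = |F_mkt − F*| = |459.72 − 446.7919| = CHF 12.93 per share

CHF 12.93 per share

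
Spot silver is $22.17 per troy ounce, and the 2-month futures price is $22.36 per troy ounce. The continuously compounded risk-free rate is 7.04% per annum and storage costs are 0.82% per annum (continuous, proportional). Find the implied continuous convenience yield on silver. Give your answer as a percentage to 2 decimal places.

F = S·e^((r+u−y)T) ⇒ (r+u−y) = ln(F/S)/T
ln(22.36/22.17) = 0.008534; /T ⇒ 0.051204
y = r + u − ln(F/S)/T = 0.0704 + 0.0082 − 0.051204 = 0.027396
y = 2.74%

2.74%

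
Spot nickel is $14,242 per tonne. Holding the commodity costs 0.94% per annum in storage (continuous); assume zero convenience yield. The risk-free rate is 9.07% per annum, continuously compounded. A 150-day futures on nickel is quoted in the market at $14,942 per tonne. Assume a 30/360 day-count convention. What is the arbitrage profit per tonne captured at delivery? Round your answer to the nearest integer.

Fair futures: F* = S·e^(carry·T), with carry = (r + u) = 0.0907 + 0.0094 = 0.1001
F* = 14242 · e^(0.1001 × 150/360) = 14242 · e^0.041708 = 14242 × 1.042590 = $14848.5668
Market $14942 > fair $14848.5668: forward overpriced → cash-and-carry (buy spot, short the forward).
At maturity, profit = |F_mkt − F*| = |14942 − 14848.5668| = $93 per tonne

$93 per tonne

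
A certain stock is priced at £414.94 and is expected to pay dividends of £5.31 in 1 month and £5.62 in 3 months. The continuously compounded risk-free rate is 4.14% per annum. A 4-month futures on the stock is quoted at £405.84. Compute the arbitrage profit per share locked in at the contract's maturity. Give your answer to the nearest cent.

£3.86 per share

PV(dividends) I = 5.31·e^(−0.0414·1/12) + 5.62·e^(−0.0414·3/12) = 10.8538
Fair futures F* = (S − I)·e^(rT) = (414.94 − 10.8538)·e^0.013800 = 404.0862 × 1.013896 = 409.7014
Market £405.84 < fair 409.7014: forward underpriced → reverse cash-and-carry (short the stock, invest proceeds at r, pay the dividends, go long the forward).
Profit at T = |F_mkt − F*| = |405.84 − 409.7014| = £3.86 per share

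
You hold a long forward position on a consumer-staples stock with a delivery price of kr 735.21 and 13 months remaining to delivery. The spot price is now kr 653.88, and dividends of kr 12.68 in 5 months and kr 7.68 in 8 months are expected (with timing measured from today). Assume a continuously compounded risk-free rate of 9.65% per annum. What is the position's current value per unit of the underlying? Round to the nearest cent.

PV(remaining dividends) I = 12.68·e^(−0.0965·5/12) + 7.68·e^(−0.0965·8/12) = 19.3817
Current forward F = (S − I)·e^(rT) = (653.88 − 19.3817)·e^(0.0965·13/12) = 634.4983 × 1.110202 = 704.4213
Value (long) = (F − K)·e^(−rT) = (704.4213 − 735.21) × 0.900737 = -27.7325
Value = -kr 27.73

-kr 27.73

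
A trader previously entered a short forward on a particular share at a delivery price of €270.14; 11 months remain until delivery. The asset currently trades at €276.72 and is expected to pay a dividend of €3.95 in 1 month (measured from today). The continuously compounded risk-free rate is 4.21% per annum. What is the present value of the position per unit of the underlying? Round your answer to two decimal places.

PV(remaining dividends) I = 3.95·e^(−0.0421·1/12) = 3.9362
Current forward F = (S − I)·e^(rT) = (276.72 − 3.9362)·e^(0.0421·11/12) = 272.7838 × 1.039346 = 283.5168
Value (long) = (F − K)·e^(−rT) = (283.5168 − 270.14) × 0.962144 = 12.8704
Short position value = −(long value) = -€12.87

-€12.87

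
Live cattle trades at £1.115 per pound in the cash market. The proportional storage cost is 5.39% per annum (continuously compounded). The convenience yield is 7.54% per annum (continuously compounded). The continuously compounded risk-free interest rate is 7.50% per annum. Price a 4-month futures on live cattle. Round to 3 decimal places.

£1.135 per pound

Net carry = r + u − y = 0.0750 + 0.0539 − 0.0754 = 0.0535
F = S·e^((r+u−y)T) = 1.115 · e^(0.0535 × 4/12) = 1.115 · e^0.017833
= 1.115 × 1.017993 = £1.135 per pound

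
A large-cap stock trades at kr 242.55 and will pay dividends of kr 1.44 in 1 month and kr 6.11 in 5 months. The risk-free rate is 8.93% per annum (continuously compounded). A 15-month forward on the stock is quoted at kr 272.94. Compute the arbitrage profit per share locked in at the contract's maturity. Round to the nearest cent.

PV(dividends) I = 1.44·e^(−0.0893·1/12) + 6.11·e^(−0.0893·5/12) = 7.3162
Fair forward F* = (S − I)·e^(rT) = (242.55 − 7.3162)·e^0.111625 = 235.2338 × 1.118093 = 263.0133
Market kr 272.94 > fair 263.0133: forward overpriced → cash-and-carry (borrow at r, buy the stock and collect the dividends, short the forward).
Profit at T = |F_mkt − F*| = |272.94 − 263.0133| = kr 9.93 per share

kr 9.93 per share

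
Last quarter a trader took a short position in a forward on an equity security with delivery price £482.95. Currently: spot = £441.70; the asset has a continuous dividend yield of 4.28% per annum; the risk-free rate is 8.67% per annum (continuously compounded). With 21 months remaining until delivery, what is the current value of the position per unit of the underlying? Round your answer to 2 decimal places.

£5.14

Current fair forward for the remaining 21 months: F = S·e^((r − q)·T), (r − q) = 0.0867 − 0.0428 = 0.0439
F = 441.70 · e^(0.0439 × 21/12) = 441.70 × 1.079853 = 476.9711
Value of long forward = (F − K)·e^(−rT) = (476.9711 − 482.95) · e^(−0.0867·21/12)
= -5.9789 × 0.859225 = -5.14
Short position value = −(long value) = £5.14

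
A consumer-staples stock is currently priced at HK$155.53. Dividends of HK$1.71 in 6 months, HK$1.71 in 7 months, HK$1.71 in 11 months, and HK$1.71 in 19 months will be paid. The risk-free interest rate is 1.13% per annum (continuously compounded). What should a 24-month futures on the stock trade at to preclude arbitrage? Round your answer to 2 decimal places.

HK$152.16

PV(dividends) I = 1.71·e^(−0.0113·6/12) + 1.71·e^(−0.0113·7/12) + 1.71·e^(−0.0113·11/12) + 1.71·e^(−0.0113·19/12)
I = 1.7004 + 1.6988 + 1.6924 + 1.6797 = 6.7713
F = (S − I)·e^(rT) = (155.53 − 6.7713) · e^(0.0113·24/12)
= 148.7587 · e^0.022600 = 148.7587 × 1.022857 = HK$152.16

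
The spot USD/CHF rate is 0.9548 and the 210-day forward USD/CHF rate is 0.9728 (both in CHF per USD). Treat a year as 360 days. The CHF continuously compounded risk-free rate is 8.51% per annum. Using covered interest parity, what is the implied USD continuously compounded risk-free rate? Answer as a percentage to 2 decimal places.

5.31%

F = S·e^((r_CHF − r_USD)T) ⇒ r_USD = r_CHF − ln(F/S)/T
ln(0.9728/0.9548) = 0.018677; /(210/360) = 0.032018
r_USD = 0.0851 − 0.032018 = 0.053082
r_USD = 5.31%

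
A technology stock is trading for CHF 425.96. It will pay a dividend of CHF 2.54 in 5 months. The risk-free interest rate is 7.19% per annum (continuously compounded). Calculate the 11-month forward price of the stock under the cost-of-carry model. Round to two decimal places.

PV(dividends) I = 2.54·e^(−0.0719·5/12)
I = 2.4650
F = (S − I)·e^(rT) = (425.96 − 2.4650) · e^(0.0719·11/12)
= 423.4950 · e^0.065908 = 423.4950 × 1.068128 = CHF 452.35

CHF 452.35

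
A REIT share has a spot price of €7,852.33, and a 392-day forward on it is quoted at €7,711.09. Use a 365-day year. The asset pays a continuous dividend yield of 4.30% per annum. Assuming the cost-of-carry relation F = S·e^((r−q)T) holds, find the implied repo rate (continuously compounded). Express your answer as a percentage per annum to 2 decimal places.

From F = S·e^((r−q)T): (r − q) = ln(F/S)/T
ln(7711.09/7852.33) = ln(0.982013) = -0.018151
(r − q) = -0.018151 / (392/365) = -0.016901
r = ln(F/S)/T + q = -0.016901 + 0.0430 = 0.026099
r = 2.61%

2.61%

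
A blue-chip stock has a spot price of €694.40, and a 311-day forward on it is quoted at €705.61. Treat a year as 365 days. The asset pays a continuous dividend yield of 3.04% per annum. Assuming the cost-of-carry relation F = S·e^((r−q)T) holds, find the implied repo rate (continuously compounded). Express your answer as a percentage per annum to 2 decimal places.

4.92%

From F = S·e^((r−q)T): (r − q) = ln(F/S)/T
ln(705.61/694.40) = ln(1.016143) = 0.016014
(r − q) = 0.016014 / (311/365) = 0.018795
r = ln(F/S)/T + q = 0.018795 + 0.0304 = 0.049195
r = 4.92%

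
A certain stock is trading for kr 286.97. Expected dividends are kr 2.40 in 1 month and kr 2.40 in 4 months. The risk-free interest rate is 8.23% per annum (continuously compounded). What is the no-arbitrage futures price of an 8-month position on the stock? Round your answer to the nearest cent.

kr 298.17

PV(dividends) I = 2.40·e^(−0.0823·1/12) + 2.40·e^(−0.0823·4/12)
I = 2.3836 + 2.3351 = 4.7187
F = (S − I)·e^(rT) = (286.97 − 4.7187) · e^(0.0823·8/12)
= 282.2513 · e^0.054867 = 282.2513 × 1.056400 = kr 298.17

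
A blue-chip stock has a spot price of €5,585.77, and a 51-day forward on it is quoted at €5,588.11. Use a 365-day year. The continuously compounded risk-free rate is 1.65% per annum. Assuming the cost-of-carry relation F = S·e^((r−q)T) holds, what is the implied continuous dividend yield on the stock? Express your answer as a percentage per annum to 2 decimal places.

From F = S·e^((r−q)T): (r − q) = ln(F/S)/T
ln(5588.11/5585.77) = ln(1.000419) = 0.000419
(r − q) = 0.000419 / (51/365) = 0.002999
q = r − ln(F/S)/T = 0.0165 − 0.002999 = 0.013501
q = 1.35%

1.35%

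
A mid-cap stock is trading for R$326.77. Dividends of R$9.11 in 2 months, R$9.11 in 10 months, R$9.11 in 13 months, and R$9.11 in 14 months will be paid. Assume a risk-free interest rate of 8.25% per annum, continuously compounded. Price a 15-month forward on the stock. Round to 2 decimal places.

R$324.47

PV(dividends) I = 9.11·e^(−0.0825·2/12) + 9.11·e^(−0.0825·10/12) + 9.11·e^(−0.0825·13/12) + 9.11·e^(−0.0825·14/12)
I = 8.9856 + 8.5047 + 8.3311 + 8.2740 = 34.0954
F = (S − I)·e^(rT) = (326.77 − 34.0954) · e^(0.0825·15/12)
= 292.6746 · e^0.103125 = 292.6746 × 1.108630 = R$324.47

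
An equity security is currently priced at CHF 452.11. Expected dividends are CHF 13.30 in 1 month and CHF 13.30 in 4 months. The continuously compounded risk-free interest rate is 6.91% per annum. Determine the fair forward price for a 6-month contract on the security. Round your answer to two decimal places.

CHF 440.86

PV(dividends) I = 13.30·e^(−0.0691·1/12) + 13.30·e^(−0.0691·4/12)
I = 13.2236 + 12.9972 = 26.2208
F = (S − I)·e^(rT) = (452.11 − 26.2208) · e^(0.0691·6/12)
= 425.8892 · e^0.034550 = 425.8892 × 1.035154 = CHF 440.86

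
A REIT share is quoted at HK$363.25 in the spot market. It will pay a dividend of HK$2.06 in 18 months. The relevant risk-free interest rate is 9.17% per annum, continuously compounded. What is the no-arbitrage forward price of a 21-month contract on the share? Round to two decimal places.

PV(dividends) I = 2.06·e^(−0.0917·18/12)
I = 1.7953
F = (S − I)·e^(rT) = (363.25 − 1.7953) · e^(0.0917·21/12)
= 361.4547 · e^0.160475 = 361.4547 × 1.174068 = HK$424.37

HK$424.37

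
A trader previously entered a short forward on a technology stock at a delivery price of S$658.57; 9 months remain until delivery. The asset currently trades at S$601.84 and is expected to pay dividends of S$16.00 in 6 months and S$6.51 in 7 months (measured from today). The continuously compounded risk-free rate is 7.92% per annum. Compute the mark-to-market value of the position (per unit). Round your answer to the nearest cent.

PV(remaining dividends) I = 16.00·e^(−0.0792·6/12) + 6.51·e^(−0.0792·7/12) = 21.5949
Current forward F = (S − I)·e^(rT) = (601.84 − 21.5949)·e^(0.0792·9/12) = 580.2451 × 1.061200 = 615.7561
Value (long) = (F − K)·e^(−rT) = (615.7561 − 658.57) × 0.942330 = -40.3448
Short position value = −(long value) = S$40.34

S$40.34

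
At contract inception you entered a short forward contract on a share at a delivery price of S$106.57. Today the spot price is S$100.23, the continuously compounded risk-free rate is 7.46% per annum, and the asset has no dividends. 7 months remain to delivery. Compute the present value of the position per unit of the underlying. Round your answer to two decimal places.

S$1.80

Current fair forward for the remaining 7 months: F = S·e^(r·T), r = 0.0746
F = 100.23 · e^(0.0746 × 7/12) = 100.23 × 1.044477 = 104.6879
Value of long forward = (F − K)·e^(−rT) = (104.6879 − 106.57) · e^(−0.0746·7/12)
= -1.8821 × 0.957417 = -1.80
Short position value = −(long value) = S$1.80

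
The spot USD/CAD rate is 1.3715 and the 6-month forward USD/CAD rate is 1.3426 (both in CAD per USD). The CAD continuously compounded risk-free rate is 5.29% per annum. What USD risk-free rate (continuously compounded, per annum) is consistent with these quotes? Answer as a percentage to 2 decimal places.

9.55%

F = S·e^((r_CAD − r_USD)T) ⇒ r_USD = r_CAD − ln(F/S)/T
ln(1.3426/1.3715) = -0.021297; /(6/12) = -0.042594
r_USD = 0.0529 + 0.042594 = 0.095494
r_USD = 9.55%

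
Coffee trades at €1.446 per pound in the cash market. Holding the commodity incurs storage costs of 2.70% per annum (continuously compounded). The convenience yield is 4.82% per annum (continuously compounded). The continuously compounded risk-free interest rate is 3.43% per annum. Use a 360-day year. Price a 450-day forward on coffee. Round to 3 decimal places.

€1.470 per pound

Net carry = r + u − y = 0.0343 + 0.0270 − 0.0482 = 0.0131
F = S·e^((r+u−y)T) = 1.446 · e^(0.0131 × 450/360) = 1.446 · e^0.016375
= 1.446 × 1.016510 = €1.470 per pound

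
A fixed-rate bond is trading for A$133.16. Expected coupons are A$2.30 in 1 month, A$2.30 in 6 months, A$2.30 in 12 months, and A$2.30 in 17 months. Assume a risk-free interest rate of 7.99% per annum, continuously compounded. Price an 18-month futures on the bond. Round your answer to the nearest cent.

A$140.34

PV(coupons) I = 2.30·e^(−0.0799·1/12) + 2.30·e^(−0.0799·6/12) + 2.30·e^(−0.0799·12/12) + 2.30·e^(−0.0799·17/12)
I = 2.2847 + 2.2099 + 2.1234 + 2.0539 = 8.6719
F = (S − I)·e^(rT) = (133.16 − 8.6719) · e^(0.0799·18/12)
= 124.4881 · e^0.119850 = 124.4881 × 1.127328 = A$140.34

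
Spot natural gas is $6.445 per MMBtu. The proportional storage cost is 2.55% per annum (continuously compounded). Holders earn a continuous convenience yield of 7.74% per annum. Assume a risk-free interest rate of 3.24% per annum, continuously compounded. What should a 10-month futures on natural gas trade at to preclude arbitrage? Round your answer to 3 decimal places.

$6.341 per MMBtu

Net carry = r + u − y = 0.0324 + 0.0255 − 0.0774 = -0.0195
F = S·e^((r+u−y)T) = 6.445 · e^(-0.0195 × 10/12) = 6.445 · e^-0.016250
= 6.445 × 0.983881 = $6.341 per MMBtu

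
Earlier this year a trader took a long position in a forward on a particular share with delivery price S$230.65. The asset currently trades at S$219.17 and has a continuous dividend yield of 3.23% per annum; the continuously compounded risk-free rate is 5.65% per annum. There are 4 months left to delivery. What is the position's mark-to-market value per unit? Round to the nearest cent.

-S$9.52

Current fair forward for the remaining 4 months: F = S·e^((r − q)·T), (r − q) = 0.0565 − 0.0323 = 0.0242
F = 219.17 · e^(0.0242 × 4/12) = 219.17 × 1.008099 = 220.9451
Value of long forward = (F − K)·e^(−rT) = (220.9451 − 230.65) · e^(−0.0565·4/12)
= -9.7049 × 0.981343 = -9.52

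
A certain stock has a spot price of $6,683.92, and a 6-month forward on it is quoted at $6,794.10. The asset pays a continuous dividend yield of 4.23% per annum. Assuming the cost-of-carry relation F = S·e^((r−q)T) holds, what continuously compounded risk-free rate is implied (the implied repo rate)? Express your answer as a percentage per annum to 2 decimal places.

7.50%

From F = S·e^((r−q)T): (r − q) = ln(F/S)/T
ln(6794.10/6683.92) = ln(1.016484) = 0.016350
(r − q) = 0.016350 / (6/12) = 0.032700
r = ln(F/S)/T + q = 0.032700 + 0.0423 = 0.075000
r = 7.50%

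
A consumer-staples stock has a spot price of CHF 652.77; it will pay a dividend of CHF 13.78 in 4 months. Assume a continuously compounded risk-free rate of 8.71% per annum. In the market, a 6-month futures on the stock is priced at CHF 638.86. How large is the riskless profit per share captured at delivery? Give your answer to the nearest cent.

CHF 28.98 per share

PV(dividends) I = 13.78·e^(−0.0871·4/12) = 13.3857
Fair futures F* = (S − I)·e^(rT) = (652.77 − 13.3857)·e^0.043550 = 639.3843 × 1.044512 = 667.8446
Market CHF 638.86 < fair 667.8446: forward underpriced → reverse cash-and-carry (short the stock, invest proceeds at r, pay the dividends, go long the forward).
Profit at T = |F_mkt − F*| = |638.86 − 667.8446| = CHF 28.98 per share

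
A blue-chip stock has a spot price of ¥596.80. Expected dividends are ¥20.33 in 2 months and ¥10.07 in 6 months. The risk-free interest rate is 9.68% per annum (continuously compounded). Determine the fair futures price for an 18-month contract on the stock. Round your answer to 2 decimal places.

¥655.84

PV(dividends) I = 20.33·e^(−0.0968·2/12) + 10.07·e^(−0.0968·6/12)
I = 20.0046 + 9.5942 = 29.5988
F = (S − I)·e^(rT) = (596.80 − 29.5988) · e^(0.0968·18/12)
= 567.2012 · e^0.145200 = 567.2012 × 1.156271 = ¥655.84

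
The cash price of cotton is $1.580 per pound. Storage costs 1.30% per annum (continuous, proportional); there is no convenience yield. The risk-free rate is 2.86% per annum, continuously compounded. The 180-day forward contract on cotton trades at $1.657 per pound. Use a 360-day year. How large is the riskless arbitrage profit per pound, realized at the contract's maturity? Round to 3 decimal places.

Fair forward: F* = S·e^(carry·T), with carry = (r + u) = 0.0286 + 0.0130 = 0.0416
F* = 1.580 · e^(0.0416 × 180/360) = 1.580 · e^0.020800 = 1.580 × 1.021018 = $1.6132
Market $1.657 > fair $1.6132: forward overpriced → cash-and-carry (buy spot, short the forward).
At maturity, profit = |F_mkt − F*| = |1.657 − 1.6132| = $0.044 per pound

$0.044 per pound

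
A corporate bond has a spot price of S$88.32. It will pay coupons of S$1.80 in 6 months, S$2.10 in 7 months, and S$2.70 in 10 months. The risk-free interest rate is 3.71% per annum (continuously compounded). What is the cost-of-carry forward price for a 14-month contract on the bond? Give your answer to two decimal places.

PV(coupons) I = 1.80·e^(−0.0371·6/12) + 2.10·e^(−0.0371·7/12) + 2.70·e^(−0.0371·10/12)
I = 1.7669 + 2.0550 + 2.6178 = 6.4397
F = (S − I)·e^(rT) = (88.32 − 6.4397) · e^(0.0371·14/12)
= 81.8803 · e^0.043283 = 81.8803 × 1.044233 = S$85.50

S$85.50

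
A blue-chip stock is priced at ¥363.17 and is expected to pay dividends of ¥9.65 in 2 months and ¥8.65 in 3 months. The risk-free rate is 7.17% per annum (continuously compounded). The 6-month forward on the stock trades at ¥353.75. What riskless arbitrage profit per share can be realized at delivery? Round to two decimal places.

¥3.99 per share

PV(dividends) I = 9.65·e^(−0.0717·2/12) + 8.65·e^(−0.0717·3/12) = 18.0317
Fair forward F* = (S − I)·e^(rT) = (363.17 − 18.0317)·e^0.035850 = 345.1383 × 1.036500 = 357.7358
Market ¥353.75 < fair 357.7358: forward underpriced → reverse cash-and-carry (short the stock, invest proceeds at r, pay the dividends, go long the forward).
Profit at T = |F_mkt − F*| = |353.75 − 357.7358| = ¥3.99 per share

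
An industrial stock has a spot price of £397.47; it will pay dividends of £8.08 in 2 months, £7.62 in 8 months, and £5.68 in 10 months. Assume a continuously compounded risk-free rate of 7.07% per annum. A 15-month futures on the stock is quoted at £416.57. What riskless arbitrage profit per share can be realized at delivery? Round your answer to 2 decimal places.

£4.89 per share

PV(dividends) I = 8.08·e^(−0.0707·2/12) + 7.62·e^(−0.0707·8/12) + 5.68·e^(−0.0707·10/12) = 20.6095
Fair futures F* = (S − I)·e^(rT) = (397.47 − 20.6095)·e^0.088375 = 376.8605 × 1.092398 = 411.6817
Market £416.57 > fair 411.6817: forward overpriced → cash-and-carry (borrow at r, buy the stock and collect the dividends, short the forward).
Profit at T = |F_mkt − F*| = |416.57 − 411.6817| = £4.89 per share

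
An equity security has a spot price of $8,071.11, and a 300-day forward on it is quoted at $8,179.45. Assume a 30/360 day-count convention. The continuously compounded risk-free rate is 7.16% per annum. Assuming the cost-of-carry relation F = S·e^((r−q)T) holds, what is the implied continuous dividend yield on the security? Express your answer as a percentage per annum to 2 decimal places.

5.56%

From F = S·e^((r−q)T): (r − q) = ln(F/S)/T
ln(8179.45/8071.11) = ln(1.013423) = 0.013334
(r − q) = 0.013334 / (300/360) = 0.016001
q = r − ln(F/S)/T = 0.0716 − 0.016001 = 0.055599
q = 5.56%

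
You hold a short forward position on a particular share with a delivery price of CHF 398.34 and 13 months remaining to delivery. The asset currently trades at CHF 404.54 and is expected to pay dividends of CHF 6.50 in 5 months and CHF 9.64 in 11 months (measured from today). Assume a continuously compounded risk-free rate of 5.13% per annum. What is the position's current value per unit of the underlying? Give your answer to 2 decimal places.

-CHF 12.17

PV(remaining dividends) I = 6.50·e^(−0.0513·5/12) + 9.64·e^(−0.0513·11/12) = 15.5597
Current forward F = (S − I)·e^(rT) = (404.54 − 15.5597)·e^(0.0513·13/12) = 388.9803 × 1.057148 = 411.2097
Value (long) = (F − K)·e^(−rT) = (411.2097 − 398.34) × 0.945941 = 12.1740
Short position value = −(long value) = -CHF 12.17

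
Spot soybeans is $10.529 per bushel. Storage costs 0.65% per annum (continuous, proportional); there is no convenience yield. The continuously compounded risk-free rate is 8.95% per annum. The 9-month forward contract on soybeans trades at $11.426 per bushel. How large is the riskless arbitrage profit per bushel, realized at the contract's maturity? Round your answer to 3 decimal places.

$0.111 per bushel

Fair forward: F* = S·e^(carry·T), with carry = (r + u) = 0.0895 + 0.0065 = 0.0960
F* = 10.529 · e^(0.0960 × 9/12) = 10.529 · e^0.072000 = 10.529 × 1.074655 = $11.3150
Market $11.426 > fair $11.3150: forward overpriced → cash-and-carry (buy spot, short the forward).
At maturity, profit = |F_mkt − F*| = |11.426 − 11.3150| = $0.111 per bushel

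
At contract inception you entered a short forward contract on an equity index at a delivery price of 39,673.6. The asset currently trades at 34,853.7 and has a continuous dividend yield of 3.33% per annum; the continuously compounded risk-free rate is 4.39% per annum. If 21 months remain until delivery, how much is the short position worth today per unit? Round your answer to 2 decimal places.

Current fair forward for the remaining 21 months: F = S·e^((r − q)·T), (r − q) = 0.0439 − 0.0333 = 0.0106
F = 34853.7 · e^(0.0106 × 21/12) = 34853.7 × 1.01872312 = 35506.2700
Value of long forward = (F − K)·e^(−rT) = (35506.2700 − 39673.6) · e^(−0.0439·21/12)
= -4167.3300 × 0.92605190 = -3859.16
Short position value = −(long value) = 3859.16

3859.16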